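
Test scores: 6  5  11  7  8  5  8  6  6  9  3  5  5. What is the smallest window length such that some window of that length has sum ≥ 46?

7

Extend right; whenever the sum reaches 46, record the length and shrink from the left:
add 6: running sum 6 < 46
add 5: running sum 11 < 46
add 11: running sum 22 < 46
add 7: running sum 29 < 46
add 8: running sum 37 < 46
add 5: running sum 42 < 46
end 6: [6, 5, 11, 7, 8, 5, 8] sum 50, len 7
end 7: [5, 11, 7, 8, 5, 8, 6] sum 50, len 7
end 8: [11, 7, 8, 5, 8, 6, 6] sum 51, len 7
end 9: [7, 8, 5, 8, 6, 6, 9] sum 49, len 7
end 10: [7, 8, 5, 8, 6, 6, 9, 3] sum 52, len 8
end 11: [8, 5, 8, 6, 6, 9, 3, 5] sum 50, len 8
end 12: [5, 8, 6, 6, 9, 3, 5, 5] sum 47, len 8
Shortest qualifying length: 7.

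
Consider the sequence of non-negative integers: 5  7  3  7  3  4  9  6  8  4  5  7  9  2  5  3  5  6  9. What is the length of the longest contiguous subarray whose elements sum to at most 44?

add 5: [5] sum 5, len 1
add 7: [5, 7] sum 12, len 2
add 3: [5, 7, 3] sum 15, len 3
add 7: [5, 7, 3, 7] sum 22, len 4
add 3: [5, 7, 3, 7, 3] sum 25, len 5
add 4: [5, 7, 3, 7, 3, 4] sum 29, len 6
add 9: [5, 7, 3, 7, 3, 4, 9] sum 38, len 7
add 6: [5, 7, 3, 7, 3, 4, 9, 6] sum 44, len 8
add 8: [3, 7, 3, 4, 9, 6, 8] sum 40, len 7
add 4: [3, 7, 3, 4, 9, 6, 8, 4] sum 44, len 8
add 5: [3, 4, 9, 6, 8, 4, 5] sum 39, len 7
add 7: [4, 9, 6, 8, 4, 5, 7] sum 43, len 7
add 9: [6, 8, 4, 5, 7, 9] sum 39, len 6
add 2: [6, 8, 4, 5, 7, 9, 2] sum 41, len 7
add 5: [8, 4, 5, 7, 9, 2, 5] sum 40, len 7
add 3: [8, 4, 5, 7, 9, 2, 5, 3] sum 43, len 8
add 5: [4, 5, 7, 9, 2, 5, 3, 5] sum 40, len 8
add 6: [5, 7, 9, 2, 5, 3, 5, 6] sum 42, len 8
add 9: [9, 2, 5, 3, 5, 6, 9] sum 39, len 7
Longest length seen: 8.

8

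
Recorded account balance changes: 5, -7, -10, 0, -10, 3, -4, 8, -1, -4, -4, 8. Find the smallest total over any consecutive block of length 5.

(5, -7, -10, 0, -10) → sum -22
(-7, -10, 0, -10, 3) → sum -24
(-10, 0, -10, 3, -4) → sum -21
(0, -10, 3, -4, 8) → sum -3
(-10, 3, -4, 8, -1) → sum -4
(3, -4, 8, -1, -4) → sum 2
(-4, 8, -1, -4, -4) → sum -5
(8, -1, -4, -4, 8) → sum 7
Smallest of these is -24.

-24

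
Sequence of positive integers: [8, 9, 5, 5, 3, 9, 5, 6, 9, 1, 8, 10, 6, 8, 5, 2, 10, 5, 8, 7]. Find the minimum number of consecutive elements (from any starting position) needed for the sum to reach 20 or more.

Extend right; whenever the sum reaches 20, record the length and shrink from the left:
add 8: running sum 8 < 20
add 9: running sum 17 < 20
add 5: shortest ending here [8, 9, 5] sum 22, len 3
add 5: shortest ending here [8, 9, 5, 5] sum 27, len 4
add 3: shortest ending here [9, 5, 5, 3] sum 22, len 4
add 9: shortest ending here [5, 5, 3, 9] sum 22, len 4
add 5: shortest ending here [5, 3, 9, 5] sum 22, len 4
add 6: shortest ending here [9, 5, 6] sum 20, len 3
add 9: shortest ending here [5, 6, 9] sum 20, len 3
add 1: shortest ending here [5, 6, 9, 1] sum 21, len 4
add 8: shortest ending here [6, 9, 1, 8] sum 24, len 4
add 10: shortest ending here [9, 1, 8, 10] sum 28, len 4
add 6: shortest ending here [8, 10, 6] sum 24, len 3
add 8: shortest ending here [10, 6, 8] sum 24, len 3
add 5: shortest ending here [10, 6, 8, 5] sum 29, len 4
add 2: shortest ending here [6, 8, 5, 2] sum 21, len 4
add 10: shortest ending here [8, 5, 2, 10] sum 25, len 4
add 5: shortest ending here [5, 2, 10, 5] sum 22, len 4
add 8: shortest ending here [10, 5, 8] sum 23, len 3
add 7: shortest ending here [5, 8, 7] sum 20, len 3
Shortest qualifying length: 3.

3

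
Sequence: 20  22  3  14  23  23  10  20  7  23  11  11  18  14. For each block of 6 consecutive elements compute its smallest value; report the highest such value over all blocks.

7

(20, 22, 3, 14, 23, 23) → min 3
(22, 3, 14, 23, 23, 10) → min 3
(3, 14, 23, 23, 10, 20) → min 3
(14, 23, 23, 10, 20, 7) → min 7
(23, 23, 10, 20, 7, 23) → min 7
(23, 10, 20, 7, 23, 11) → min 7
(10, 20, 7, 23, 11, 11) → min 7
(20, 7, 23, 11, 11, 18) → min 7
(7, 23, 11, 11, 18, 14) → min 7
Highest of these is 7.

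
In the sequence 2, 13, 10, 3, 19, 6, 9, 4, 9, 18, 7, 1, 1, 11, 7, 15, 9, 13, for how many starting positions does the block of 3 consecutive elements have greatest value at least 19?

3

[2, 13, 10] → max 13
[13, 10, 3] → max 13
[10, 3, 19] → max 19  ≥ 19 ✓
[3, 19, 6] → max 19  ≥ 19 ✓
[19, 6, 9] → max 19  ≥ 19 ✓
[6, 9, 4] → max 9
[9, 4, 9] → max 9
[4, 9, 18] → max 18
[9, 18, 7] → max 18
[18, 7, 1] → max 18
[7, 1, 1] → max 7
[1, 1, 11] → max 11
[1, 11, 7] → max 11
[11, 7, 15] → max 15
[7, 15, 9] → max 15
[15, 9, 13] → max 15
3 windows satisfy the condition.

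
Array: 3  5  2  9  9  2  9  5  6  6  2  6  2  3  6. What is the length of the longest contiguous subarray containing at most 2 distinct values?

Extend right; when distinct count exceeds 2, shrink from the left:
[3] 1 distinct, len 1
[3, 5] 2 distinct, len 2
[5, 2] 2 distinct, len 2
[2, 9] 2 distinct, len 2
[2, 9, 9] 2 distinct, len 3
[2, 9, 9, 2] 2 distinct, len 4
[2, 9, 9, 2, 9] 2 distinct, len 5
[9, 5] 2 distinct, len 2
[5, 6] 2 distinct, len 2
[5, 6, 6] 2 distinct, len 3
[6, 6, 2] 2 distinct, len 3
[6, 6, 2, 6] 2 distinct, len 4
[6, 6, 2, 6, 2] 2 distinct, len 5
[2, 3] 2 distinct, len 2
[3, 6] 2 distinct, len 2
Longest length with ≤2 distinct: 5.

5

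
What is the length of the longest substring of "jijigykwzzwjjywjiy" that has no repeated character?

7

add j: [j] len 1
add i: [j, i] len 2
add j (repeat j, move left end past it): [i, j] len 2
add i (repeat i, move left end past it): [j, i] len 2
add g: [j, i, g] len 3
add y: [j, i, g, y] len 4
add k: [j, i, g, y, k] len 5
add w: [j, i, g, y, k, w] len 6
add z: [j, i, g, y, k, w, z] len 7
add z (repeat z, move left end past it): [z] len 1
add w: [z, w] len 2
add j: [z, w, j] len 3
add j (repeat j, move left end past it): [j] len 1
add y: [j, y] len 2
add w: [j, y, w] len 3
add j (repeat j, move left end past it): [y, w, j] len 3
add i: [y, w, j, i] len 4
add y (repeat y, move left end past it): [w, j, i, y] len 4
Longest all-distinct length: 7.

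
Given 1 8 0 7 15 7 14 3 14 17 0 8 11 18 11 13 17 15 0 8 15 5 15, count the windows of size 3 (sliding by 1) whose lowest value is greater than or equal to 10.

(1, 8, 0) → min 0
(8, 0, 7) → min 0
(0, 7, 15) → min 0
(7, 15, 7) → min 7
(15, 7, 14) → min 7
(7, 14, 3) → min 3
(14, 3, 14) → min 3
(3, 14, 17) → min 3
(14, 17, 0) → min 0
(17, 0, 8) → min 0
(0, 8, 11) → min 0
(8, 11, 18) → min 8
(11, 18, 11) → min 11  ≥ 10 ✓
(18, 11, 13) → min 11  ≥ 10 ✓
(11, 13, 17) → min 11  ≥ 10 ✓
(13, 17, 15) → min 13  ≥ 10 ✓
(17, 15, 0) → min 0
(15, 0, 8) → min 0
(0, 8, 15) → min 0
(8, 15, 5) → min 5
(15, 5, 15) → min 5
4 windows satisfy the condition.

4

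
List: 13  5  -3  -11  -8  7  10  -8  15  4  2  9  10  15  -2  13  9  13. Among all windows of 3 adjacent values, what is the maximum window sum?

Window sums for each of the 16 positions:
[13, 5, -3] → sum 15
[5, -3, -11] → sum -9
[-3, -11, -8] → sum -22
[-11, -8, 7] → sum -12
[-8, 7, 10] → sum 9
[7, 10, -8] → sum 9
[10, -8, 15] → sum 17
[-8, 15, 4] → sum 11
[15, 4, 2] → sum 21
[4, 2, 9] → sum 15
[2, 9, 10] → sum 21
[9, 10, 15] → sum 34
[10, 15, -2] → sum 23
[15, -2, 13] → sum 26
[-2, 13, 9] → sum 20
[13, 9, 13] → sum 35
Maximum of these is 35.

35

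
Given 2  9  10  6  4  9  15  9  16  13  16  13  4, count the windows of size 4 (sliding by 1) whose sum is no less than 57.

1

2 9 10 6 → sum 27
9 10 6 4 → sum 29
10 6 4 9 → sum 29
6 4 9 15 → sum 34
4 9 15 9 → sum 37
9 15 9 16 → sum 49
15 9 16 13 → sum 53
9 16 13 16 → sum 54
16 13 16 13 → sum 58  ≥ 57 ✓
13 16 13 4 → sum 46
1 window satisfy the condition.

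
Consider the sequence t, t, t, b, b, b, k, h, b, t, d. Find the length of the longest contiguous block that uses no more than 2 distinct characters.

6

[t] 1 distinct, len 1
[t, t] 1 distinct, len 2
[t, t, t] 1 distinct, len 3
[t, t, t, b] 2 distinct, len 4
[t, t, t, b, b] 2 distinct, len 5
[t, t, t, b, b, b] 2 distinct, len 6
[b, b, b, k] 2 distinct, len 4
[k, h] 2 distinct, len 2
[h, b] 2 distinct, len 2
[b, t] 2 distinct, len 2
[t, d] 2 distinct, len 2
Longest length with ≤2 distinct: 6.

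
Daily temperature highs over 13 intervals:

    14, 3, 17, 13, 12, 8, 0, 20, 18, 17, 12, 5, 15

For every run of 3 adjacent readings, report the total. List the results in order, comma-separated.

34, 33, 42, 33, 20, 28, 38, 55, 47, 34, 32

[14, 3, 17] → sum 34
[3, 17, 13] → sum 33
[17, 13, 12] → sum 42
[13, 12, 8] → sum 33
[12, 8, 0] → sum 20
[8, 0, 20] → sum 28
[0, 20, 18] → sum 38
[20, 18, 17] → sum 55
[18, 17, 12] → sum 47
[17, 12, 5] → sum 34
[12, 5, 15] → sum 32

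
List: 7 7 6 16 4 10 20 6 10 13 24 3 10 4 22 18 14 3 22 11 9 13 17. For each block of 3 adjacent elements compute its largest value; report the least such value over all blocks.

7

[7, 7, 6] → max 7
[7, 6, 16] → max 16
[6, 16, 4] → max 16
[16, 4, 10] → max 16
[4, 10, 20] → max 20
[10, 20, 6] → max 20
[20, 6, 10] → max 20
[6, 10, 13] → max 13
[10, 13, 24] → max 24
[13, 24, 3] → max 24
[24, 3, 10] → max 24
[3, 10, 4] → max 10
[10, 4, 22] → max 22
[4, 22, 18] → max 22
[22, 18, 14] → max 22
[18, 14, 3] → max 18
[14, 3, 22] → max 22
[3, 22, 11] → max 22
[22, 11, 9] → max 22
[11, 9, 13] → max 13
[9, 13, 17] → max 17
Least of these is 7.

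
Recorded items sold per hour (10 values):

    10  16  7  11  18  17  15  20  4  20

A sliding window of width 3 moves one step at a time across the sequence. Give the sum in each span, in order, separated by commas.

33, 34, 36, 46, 50, 52, 39, 44

10 16 7 → sum 33
16 7 11 → sum 34
7 11 18 → sum 36
11 18 17 → sum 46
18 17 15 → sum 50
17 15 20 → sum 52
15 20 4 → sum 39
20 4 20 → sum 44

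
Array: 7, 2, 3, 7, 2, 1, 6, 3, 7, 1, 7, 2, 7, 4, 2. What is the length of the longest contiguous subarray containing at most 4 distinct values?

7

[7] 1 distinct, len 1
[7, 2] 2 distinct, len 2
[7, 2, 3] 3 distinct, len 3
[7, 2, 3, 7] 3 distinct, len 4
[7, 2, 3, 7, 2] 3 distinct, len 5
[7, 2, 3, 7, 2, 1] 4 distinct, len 6
[7, 2, 1, 6] 4 distinct, len 4
[2, 1, 6, 3] 4 distinct, len 4
[1, 6, 3, 7] 4 distinct, len 4
[1, 6, 3, 7, 1] 4 distinct, len 5
[1, 6, 3, 7, 1, 7] 4 distinct, len 6
[3, 7, 1, 7, 2] 4 distinct, len 5
[3, 7, 1, 7, 2, 7] 4 distinct, len 6
[7, 1, 7, 2, 7, 4] 4 distinct, len 6
[7, 1, 7, 2, 7, 4, 2] 4 distinct, len 7
Longest length with ≤4 distinct: 7.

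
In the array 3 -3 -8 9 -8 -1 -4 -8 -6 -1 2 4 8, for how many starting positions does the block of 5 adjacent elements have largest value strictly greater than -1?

7

[3, -3, -8, 9, -8] → max 9  > -1 ✓
[-3, -8, 9, -8, -1] → max 9  > -1 ✓
[-8, 9, -8, -1, -4] → max 9  > -1 ✓
[9, -8, -1, -4, -8] → max 9  > -1 ✓
[-8, -1, -4, -8, -6] → max -1
[-1, -4, -8, -6, -1] → max -1
[-4, -8, -6, -1, 2] → max 2  > -1 ✓
[-8, -6, -1, 2, 4] → max 4  > -1 ✓
[-6, -1, 2, 4, 8] → max 8  > -1 ✓
7 windows satisfy the condition.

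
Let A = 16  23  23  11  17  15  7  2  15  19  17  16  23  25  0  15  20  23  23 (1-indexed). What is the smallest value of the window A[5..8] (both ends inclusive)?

2

Elements at indices 5..8: 17, 15, 7, 2
min(17, 15, 7, 2) = 2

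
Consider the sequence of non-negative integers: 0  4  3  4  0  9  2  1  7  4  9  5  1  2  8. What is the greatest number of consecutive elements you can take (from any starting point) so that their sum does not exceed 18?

5

add 0: [0] sum 0, len 1
add 4: [0, 4] sum 4, len 2
add 3: [0, 4, 3] sum 7, len 3
add 4: [0, 4, 3, 4] sum 11, len 4
add 0: [0, 4, 3, 4, 0] sum 11, len 5
add 9: [3, 4, 0, 9] sum 16, len 4
add 2: [3, 4, 0, 9, 2] sum 18, len 5
add 1: [4, 0, 9, 2, 1] sum 16, len 5
add 7: [2, 1, 7] sum 10, len 3
add 4: [2, 1, 7, 4] sum 14, len 4
add 9: [4, 9] sum 13, len 2
add 5: [4, 9, 5] sum 18, len 3
add 1: [9, 5, 1] sum 15, len 3
add 2: [9, 5, 1, 2] sum 17, len 4
add 8: [5, 1, 2, 8] sum 16, len 4
Longest length seen: 5.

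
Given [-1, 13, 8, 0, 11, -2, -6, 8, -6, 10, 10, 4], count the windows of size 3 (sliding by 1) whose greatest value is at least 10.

8

-1 13 8 → max 13  ≥ 10 ✓
13 8 0 → max 13  ≥ 10 ✓
8 0 11 → max 11  ≥ 10 ✓
0 11 -2 → max 11  ≥ 10 ✓
11 -2 -6 → max 11  ≥ 10 ✓
-2 -6 8 → max 8
-6 8 -6 → max 8
8 -6 10 → max 10  ≥ 10 ✓
-6 10 10 → max 10  ≥ 10 ✓
10 10 4 → max 10  ≥ 10 ✓
8 windows satisfy the condition.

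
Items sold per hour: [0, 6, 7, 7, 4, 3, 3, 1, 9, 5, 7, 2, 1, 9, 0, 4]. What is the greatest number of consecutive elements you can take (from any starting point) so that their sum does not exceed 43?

[0] sum 0 len 1
[0, 6] sum 6 len 2
[0, 6, 7] sum 13 len 3
[0, 6, 7, 7] sum 20 len 4
[0, 6, 7, 7, 4] sum 24 len 5
[0, 6, 7, 7, 4, 3] sum 27 len 6
[0, 6, 7, 7, 4, 3, 3] sum 30 len 7
[0, 6, 7, 7, 4, 3, 3, 1] sum 31 len 8
[0, 6, 7, 7, 4, 3, 3, 1, 9] sum 40 len 9
[7, 7, 4, 3, 3, 1, 9, 5] sum 39 len 8
[7, 4, 3, 3, 1, 9, 5, 7] sum 39 len 8
[7, 4, 3, 3, 1, 9, 5, 7, 2] sum 41 len 9
[7, 4, 3, 3, 1, 9, 5, 7, 2, 1] sum 42 len 10
[3, 3, 1, 9, 5, 7, 2, 1, 9] sum 40 len 9
[3, 3, 1, 9, 5, 7, 2, 1, 9, 0] sum 40 len 10
[3, 1, 9, 5, 7, 2, 1, 9, 0, 4] sum 41 len 10
Longest length seen: 10.

10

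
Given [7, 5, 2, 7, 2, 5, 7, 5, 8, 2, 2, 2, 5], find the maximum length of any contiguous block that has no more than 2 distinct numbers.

4

add 7: window [7] (1 distinct), len 1
add 5: window [7, 5] (2 distinct), len 2
add 2: window [5, 2] (2 distinct), len 2
add 7: window [2, 7] (2 distinct), len 2
add 2: window [2, 7, 2] (2 distinct), len 3
add 5: window [2, 5] (2 distinct), len 2
add 7: window [5, 7] (2 distinct), len 2
add 5: window [5, 7, 5] (2 distinct), len 3
add 8: window [5, 8] (2 distinct), len 2
add 2: window [8, 2] (2 distinct), len 2
add 2: window [8, 2, 2] (2 distinct), len 3
add 2: window [8, 2, 2, 2] (2 distinct), len 4
add 5: window [2, 2, 2, 5] (2 distinct), len 4
Longest length with ≤2 distinct: 4.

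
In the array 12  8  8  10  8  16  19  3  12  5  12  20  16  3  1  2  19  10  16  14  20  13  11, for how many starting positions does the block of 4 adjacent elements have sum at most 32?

[12, 8, 8, 10] → sum 38
[8, 8, 10, 8] → sum 34
[8, 10, 8, 16] → sum 42
[10, 8, 16, 19] → sum 53
[8, 16, 19, 3] → sum 46
[16, 19, 3, 12] → sum 50
[19, 3, 12, 5] → sum 39
[3, 12, 5, 12] → sum 32  ≤ 32 ✓
[12, 5, 12, 20] → sum 49
[5, 12, 20, 16] → sum 53
[12, 20, 16, 3] → sum 51
[20, 16, 3, 1] → sum 40
[16, 3, 1, 2] → sum 22  ≤ 32 ✓
[3, 1, 2, 19] → sum 25  ≤ 32 ✓
[1, 2, 19, 10] → sum 32  ≤ 32 ✓
[2, 19, 10, 16] → sum 47
[19, 10, 16, 14] → sum 59
[10, 16, 14, 20] → sum 60
[16, 14, 20, 13] → sum 63
[14, 20, 13, 11] → sum 58
4 windows satisfy the condition.

4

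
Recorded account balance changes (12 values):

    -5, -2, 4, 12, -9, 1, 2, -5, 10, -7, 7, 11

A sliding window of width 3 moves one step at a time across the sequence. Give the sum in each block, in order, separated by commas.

-5 -2 4 → sum -3
-2 4 12 → sum 14
4 12 -9 → sum 7
12 -9 1 → sum 4
-9 1 2 → sum -6
1 2 -5 → sum -2
2 -5 10 → sum 7
-5 10 -7 → sum -2
10 -7 7 → sum 10
-7 7 11 → sum 11

-3, 14, 7, 4, -6, -2, 7, -2, 10, 11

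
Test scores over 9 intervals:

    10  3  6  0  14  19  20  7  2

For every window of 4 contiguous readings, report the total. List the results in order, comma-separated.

Sliding a size-4 window across the 9 values:
(10, 3, 6, 0) → sum 19
(3, 6, 0, 14) → sum 23
(6, 0, 14, 19) → sum 39
(0, 14, 19, 20) → sum 53
(14, 19, 20, 7) → sum 60
(19, 20, 7, 2) → sum 48

19, 23, 39, 53, 60, 48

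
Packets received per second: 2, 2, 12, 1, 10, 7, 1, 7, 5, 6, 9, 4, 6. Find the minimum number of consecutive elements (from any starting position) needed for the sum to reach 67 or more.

11

add 2: running sum 2 < 67
add 2: running sum 4 < 67
add 12: running sum 16 < 67
add 1: running sum 17 < 67
add 10: running sum 27 < 67
add 7: running sum 34 < 67
add 1: running sum 35 < 67
add 7: running sum 42 < 67
add 5: running sum 47 < 67
add 6: running sum 53 < 67
add 9: running sum 62 < 67
add 4: running sum 66 < 67
add 6: shortest ending here [12, 1, 10, 7, 1, 7, 5, 6, 9, 4, 6] sum 68, len 11
Shortest qualifying length: 11.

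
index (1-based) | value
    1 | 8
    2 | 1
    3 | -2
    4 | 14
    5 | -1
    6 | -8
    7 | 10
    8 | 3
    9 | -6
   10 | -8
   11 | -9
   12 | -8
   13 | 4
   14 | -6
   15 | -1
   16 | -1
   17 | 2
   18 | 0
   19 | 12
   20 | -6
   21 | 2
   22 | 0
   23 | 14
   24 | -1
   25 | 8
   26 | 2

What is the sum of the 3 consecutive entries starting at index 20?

Elements at indices 20..22: -6, 2, 0
sum(-6, 2, 0) = -4

-4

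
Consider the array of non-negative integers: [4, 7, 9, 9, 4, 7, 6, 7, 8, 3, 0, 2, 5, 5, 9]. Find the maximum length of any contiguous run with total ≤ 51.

[4] sum 4 len 1
[4, 7] sum 11 len 2
[4, 7, 9] sum 20 len 3
[4, 7, 9, 9] sum 29 len 4
[4, 7, 9, 9, 4] sum 33 len 5
[4, 7, 9, 9, 4, 7] sum 40 len 6
[4, 7, 9, 9, 4, 7, 6] sum 46 len 7
[7, 9, 9, 4, 7, 6, 7] sum 49 len 7
[9, 9, 4, 7, 6, 7, 8] sum 50 len 7
[9, 4, 7, 6, 7, 8, 3] sum 44 len 7
[9, 4, 7, 6, 7, 8, 3, 0] sum 44 len 8
[9, 4, 7, 6, 7, 8, 3, 0, 2] sum 46 len 9
[9, 4, 7, 6, 7, 8, 3, 0, 2, 5] sum 51 len 10
[4, 7, 6, 7, 8, 3, 0, 2, 5, 5] sum 47 len 10
[6, 7, 8, 3, 0, 2, 5, 5, 9] sum 45 len 9
Longest length seen: 10.

10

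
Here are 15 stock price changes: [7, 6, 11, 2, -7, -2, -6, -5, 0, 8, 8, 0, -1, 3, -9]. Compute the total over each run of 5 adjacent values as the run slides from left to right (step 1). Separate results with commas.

19, 10, -2, -18, -20, -5, 5, 11, 15, 18, 1

Sliding a size-5 window across the 15 values:
7 6 11 2 -7 → sum 19
6 11 2 -7 -2 → sum 10
11 2 -7 -2 -6 → sum -2
2 -7 -2 -6 -5 → sum -18
-7 -2 -6 -5 0 → sum -20
-2 -6 -5 0 8 → sum -5
-6 -5 0 8 8 → sum 5
-5 0 8 8 0 → sum 11
0 8 8 0 -1 → sum 15
8 8 0 -1 3 → sum 18
8 0 -1 3 -9 → sum 1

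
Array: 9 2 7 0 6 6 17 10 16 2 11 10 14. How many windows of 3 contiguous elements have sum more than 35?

1

[9, 2, 7] → sum 18
[2, 7, 0] → sum 9
[7, 0, 6] → sum 13
[0, 6, 6] → sum 12
[6, 6, 17] → sum 29
[6, 17, 10] → sum 33
[17, 10, 16] → sum 43  > 35 ✓
[10, 16, 2] → sum 28
[16, 2, 11] → sum 29
[2, 11, 10] → sum 23
[11, 10, 14] → sum 35
1 window satisfy the condition.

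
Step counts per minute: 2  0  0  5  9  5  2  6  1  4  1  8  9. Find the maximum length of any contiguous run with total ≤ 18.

5

Extend to the right; shrink from the left whenever the sum exceeds 18:
→ 2: sum 2, len 1
→ 0: sum 2, len 2
→ 0: sum 2, len 3
→ 5: sum 7, len 4
→ 9: sum 16, len 5
→ 5 (dropped 2, 0, 0, 5): sum 14, len 2
→ 2: sum 16, len 3
→ 6 (dropped 9): sum 13, len 3
→ 1: sum 14, len 4
→ 4: sum 18, len 5
→ 1 (dropped 5): sum 14, len 5
→ 8 (dropped 2, 6): sum 14, len 4
→ 9 (dropped 1, 4): sum 18, len 3
Longest length seen: 5.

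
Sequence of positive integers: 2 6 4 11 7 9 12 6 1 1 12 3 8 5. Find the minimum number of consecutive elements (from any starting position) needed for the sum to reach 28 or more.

3

add 2: running sum 2 < 28
add 6: running sum 8 < 28
add 4: running sum 12 < 28
add 11: running sum 23 < 28
end 4: [6, 4, 11, 7] sum 28, len 4
end 5: [4, 11, 7, 9] sum 31, len 4
end 6: [7, 9, 12] sum 28, len 3
end 7: [7, 9, 12, 6] sum 34, len 4
end 8: [9, 12, 6, 1] sum 28, len 4
end 9: [9, 12, 6, 1, 1] sum 29, len 5
end 10: [12, 6, 1, 1, 12] sum 32, len 5
end 11: [12, 6, 1, 1, 12, 3] sum 35, len 6
end 12: [6, 1, 1, 12, 3, 8] sum 31, len 6
end 13: [12, 3, 8, 5] sum 28, len 4
Shortest qualifying length: 3.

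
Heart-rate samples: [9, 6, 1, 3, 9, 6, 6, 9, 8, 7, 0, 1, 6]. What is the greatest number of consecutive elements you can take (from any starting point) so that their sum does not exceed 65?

Extend to the right; shrink from the left whenever the sum exceeds 65:
add 9: [9] sum 9, len 1
add 6: [9, 6] sum 15, len 2
add 1: [9, 6, 1] sum 16, len 3
add 3: [9, 6, 1, 3] sum 19, len 4
add 9: [9, 6, 1, 3, 9] sum 28, len 5
add 6: [9, 6, 1, 3, 9, 6] sum 34, len 6
add 6: [9, 6, 1, 3, 9, 6, 6] sum 40, len 7
add 9: [9, 6, 1, 3, 9, 6, 6, 9] sum 49, len 8
add 8: [9, 6, 1, 3, 9, 6, 6, 9, 8] sum 57, len 9
add 7: [9, 6, 1, 3, 9, 6, 6, 9, 8, 7] sum 64, len 10
add 0: [9, 6, 1, 3, 9, 6, 6, 9, 8, 7, 0] sum 64, len 11
add 1: [9, 6, 1, 3, 9, 6, 6, 9, 8, 7, 0, 1] sum 65, len 12
add 6: [6, 1, 3, 9, 6, 6, 9, 8, 7, 0, 1, 6] sum 62, len 12
Longest length seen: 12.

12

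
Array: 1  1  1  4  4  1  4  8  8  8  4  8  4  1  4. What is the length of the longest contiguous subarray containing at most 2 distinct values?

7

add 1: window [1] (1 distinct), len 1
add 1: window [1, 1] (1 distinct), len 2
add 1: window [1, 1, 1] (1 distinct), len 3
add 4: window [1, 1, 1, 4] (2 distinct), len 4
add 4: window [1, 1, 1, 4, 4] (2 distinct), len 5
add 1: window [1, 1, 1, 4, 4, 1] (2 distinct), len 6
add 4: window [1, 1, 1, 4, 4, 1, 4] (2 distinct), len 7
add 8: window [4, 8] (2 distinct), len 2
add 8: window [4, 8, 8] (2 distinct), len 3
add 8: window [4, 8, 8, 8] (2 distinct), len 4
add 4: window [4, 8, 8, 8, 4] (2 distinct), len 5
add 8: window [4, 8, 8, 8, 4, 8] (2 distinct), len 6
add 4: window [4, 8, 8, 8, 4, 8, 4] (2 distinct), len 7
add 1: window [4, 1] (2 distinct), len 2
add 4: window [4, 1, 4] (2 distinct), len 3
Longest length with ≤2 distinct: 7.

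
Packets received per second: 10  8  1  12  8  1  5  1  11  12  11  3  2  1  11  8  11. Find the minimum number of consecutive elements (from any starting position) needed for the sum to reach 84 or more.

add 10: running sum 10 < 84
add 8: running sum 18 < 84
add 1: running sum 19 < 84
add 12: running sum 31 < 84
add 8: running sum 39 < 84
add 1: running sum 40 < 84
add 5: running sum 45 < 84
add 1: running sum 46 < 84
add 11: running sum 57 < 84
add 12: running sum 69 < 84
add 11: running sum 80 < 84
add 3: running sum 83 < 84
add 2: shortest ending here [10, 8, 1, 12, 8, 1, 5, 1, 11, 12, 11, 3, 2] sum 85, len 13
add 1: shortest ending here [10, 8, 1, 12, 8, 1, 5, 1, 11, 12, 11, 3, 2, 1] sum 86, len 14
add 11: shortest ending here [8, 1, 12, 8, 1, 5, 1, 11, 12, 11, 3, 2, 1, 11] sum 87, len 14
add 8: shortest ending here [12, 8, 1, 5, 1, 11, 12, 11, 3, 2, 1, 11, 8] sum 86, len 13
add 11: shortest ending here [8, 1, 5, 1, 11, 12, 11, 3, 2, 1, 11, 8, 11] sum 85, len 13
Shortest qualifying length: 13.

13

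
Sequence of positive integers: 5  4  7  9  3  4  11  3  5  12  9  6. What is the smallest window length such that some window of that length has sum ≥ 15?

Extend right; whenever the sum reaches 15, record the length and shrink from the left:
add 5: running sum 5 < 15
add 4: running sum 9 < 15
add 7: shortest ending here [5, 4, 7] sum 16, len 3
add 9: shortest ending here [7, 9] sum 16, len 2
add 3: shortest ending here [7, 9, 3] sum 19, len 3
add 4: shortest ending here [9, 3, 4] sum 16, len 3
add 11: shortest ending here [4, 11] sum 15, len 2
add 3: shortest ending here [4, 11, 3] sum 18, len 3
add 5: shortest ending here [11, 3, 5] sum 19, len 3
add 12: shortest ending here [5, 12] sum 17, len 2
add 9: shortest ending here [12, 9] sum 21, len 2
add 6: shortest ending here [9, 6] sum 15, len 2
Shortest qualifying length: 2.

2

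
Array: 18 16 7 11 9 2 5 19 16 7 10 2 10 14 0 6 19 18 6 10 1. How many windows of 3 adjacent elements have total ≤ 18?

(18, 16, 7) → sum 41
(16, 7, 11) → sum 34
(7, 11, 9) → sum 27
(11, 9, 2) → sum 22
(9, 2, 5) → sum 16  ≤ 18 ✓
(2, 5, 19) → sum 26
(5, 19, 16) → sum 40
(19, 16, 7) → sum 42
(16, 7, 10) → sum 33
(7, 10, 2) → sum 19
(10, 2, 10) → sum 22
(2, 10, 14) → sum 26
(10, 14, 0) → sum 24
(14, 0, 6) → sum 20
(0, 6, 19) → sum 25
(6, 19, 18) → sum 43
(19, 18, 6) → sum 43
(18, 6, 10) → sum 34
(6, 10, 1) → sum 17  ≤ 18 ✓
2 windows satisfy the condition.

2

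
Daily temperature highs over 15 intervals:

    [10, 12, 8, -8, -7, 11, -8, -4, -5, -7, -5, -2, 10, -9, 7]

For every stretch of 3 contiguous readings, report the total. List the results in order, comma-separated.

30, 12, -7, -4, -4, -1, -17, -16, -17, -14, 3, -1, 8

10 12 8 → sum 30
12 8 -8 → sum 12
8 -8 -7 → sum -7
-8 -7 11 → sum -4
-7 11 -8 → sum -4
11 -8 -4 → sum -1
-8 -4 -5 → sum -17
-4 -5 -7 → sum -16
-5 -7 -5 → sum -17
-7 -5 -2 → sum -14
-5 -2 10 → sum 3
-2 10 -9 → sum -1
10 -9 7 → sum 8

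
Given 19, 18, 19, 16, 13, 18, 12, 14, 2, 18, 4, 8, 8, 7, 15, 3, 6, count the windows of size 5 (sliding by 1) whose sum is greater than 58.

6

19 18 19 16 13 → sum 85  > 58 ✓
18 19 16 13 18 → sum 84  > 58 ✓
19 16 13 18 12 → sum 78  > 58 ✓
16 13 18 12 14 → sum 73  > 58 ✓
13 18 12 14 2 → sum 59  > 58 ✓
18 12 14 2 18 → sum 64  > 58 ✓
12 14 2 18 4 → sum 50
14 2 18 4 8 → sum 46
2 18 4 8 8 → sum 40
18 4 8 8 7 → sum 45
4 8 8 7 15 → sum 42
8 8 7 15 3 → sum 41
8 7 15 3 6 → sum 39
6 windows satisfy the condition.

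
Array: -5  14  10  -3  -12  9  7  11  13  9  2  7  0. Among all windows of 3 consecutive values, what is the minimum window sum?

Each size-3 window and its sum:
(-5, 14, 10) → sum 19
(14, 10, -3) → sum 21
(10, -3, -12) → sum -5
(-3, -12, 9) → sum -6
(-12, 9, 7) → sum 4
(9, 7, 11) → sum 27
(7, 11, 13) → sum 31
(11, 13, 9) → sum 33
(13, 9, 2) → sum 24
(9, 2, 7) → sum 18
(2, 7, 0) → sum 9
Minimum of these is -6.

-6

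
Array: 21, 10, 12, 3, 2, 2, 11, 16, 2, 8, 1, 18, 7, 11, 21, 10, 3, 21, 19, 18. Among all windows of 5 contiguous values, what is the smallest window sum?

29

Window sums for each of the 16 positions:
21 10 12 3 2 → sum 48
10 12 3 2 2 → sum 29
12 3 2 2 11 → sum 30
3 2 2 11 16 → sum 34
2 2 11 16 2 → sum 33
2 11 16 2 8 → sum 39
11 16 2 8 1 → sum 38
16 2 8 1 18 → sum 45
2 8 1 18 7 → sum 36
8 1 18 7 11 → sum 45
1 18 7 11 21 → sum 58
18 7 11 21 10 → sum 67
7 11 21 10 3 → sum 52
11 21 10 3 21 → sum 66
21 10 3 21 19 → sum 74
10 3 21 19 18 → sum 71
Smallest of these is 29.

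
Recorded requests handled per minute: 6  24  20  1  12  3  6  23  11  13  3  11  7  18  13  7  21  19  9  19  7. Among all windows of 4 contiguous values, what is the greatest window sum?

68

(6, 24, 20, 1) → sum 51
(24, 20, 1, 12) → sum 57
(20, 1, 12, 3) → sum 36
(1, 12, 3, 6) → sum 22
(12, 3, 6, 23) → sum 44
(3, 6, 23, 11) → sum 43
(6, 23, 11, 13) → sum 53
(23, 11, 13, 3) → sum 50
(11, 13, 3, 11) → sum 38
(13, 3, 11, 7) → sum 34
(3, 11, 7, 18) → sum 39
(11, 7, 18, 13) → sum 49
(7, 18, 13, 7) → sum 45
(18, 13, 7, 21) → sum 59
(13, 7, 21, 19) → sum 60
(7, 21, 19, 9) → sum 56
(21, 19, 9, 19) → sum 68
(19, 9, 19, 7) → sum 54
Greatest of these is 68.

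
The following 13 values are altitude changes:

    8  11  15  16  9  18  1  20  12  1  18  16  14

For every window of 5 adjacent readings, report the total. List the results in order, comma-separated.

Sliding a size-5 window across the 13 values:
[8, 11, 15, 16, 9] → sum 59
[11, 15, 16, 9, 18] → sum 69
[15, 16, 9, 18, 1] → sum 59
[16, 9, 18, 1, 20] → sum 64
[9, 18, 1, 20, 12] → sum 60
[18, 1, 20, 12, 1] → sum 52
[1, 20, 12, 1, 18] → sum 52
[20, 12, 1, 18, 16] → sum 67
[12, 1, 18, 16, 14] → sum 61

59, 69, 59, 64, 60, 52, 52, 67, 61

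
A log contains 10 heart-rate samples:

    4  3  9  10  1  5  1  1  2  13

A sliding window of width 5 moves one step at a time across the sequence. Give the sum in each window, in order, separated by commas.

27, 28, 26, 18, 10, 22

(4, 3, 9, 10, 1) → sum 27
(3, 9, 10, 1, 5) → sum 28
(9, 10, 1, 5, 1) → sum 26
(10, 1, 5, 1, 1) → sum 18
(1, 5, 1, 1, 2) → sum 10
(5, 1, 1, 2, 13) → sum 22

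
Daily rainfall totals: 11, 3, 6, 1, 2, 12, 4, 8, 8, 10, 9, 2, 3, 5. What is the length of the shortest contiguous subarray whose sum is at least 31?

4

add 11: running sum 11 < 31
add 3: running sum 14 < 31
add 6: running sum 20 < 31
add 1: running sum 21 < 31
add 2: running sum 23 < 31
add 12: shortest ending here [11, 3, 6, 1, 2, 12] sum 35, len 6
add 4: shortest ending here [11, 3, 6, 1, 2, 12, 4] sum 39, len 7
add 8: shortest ending here [6, 1, 2, 12, 4, 8] sum 33, len 6
add 8: shortest ending here [12, 4, 8, 8] sum 32, len 4
add 10: shortest ending here [12, 4, 8, 8, 10] sum 42, len 5
add 9: shortest ending here [8, 8, 10, 9] sum 35, len 4
add 2: shortest ending here [8, 8, 10, 9, 2] sum 37, len 5
add 3: shortest ending here [8, 10, 9, 2, 3] sum 32, len 5
add 5: shortest ending here [8, 10, 9, 2, 3, 5] sum 37, len 6
Shortest qualifying length: 4.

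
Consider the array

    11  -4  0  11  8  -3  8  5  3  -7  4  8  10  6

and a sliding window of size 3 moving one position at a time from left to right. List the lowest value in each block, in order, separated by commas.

-4, -4, 0, -3, -3, -3, 3, -7, -7, -7, 4, 6

(11, -4, 0) → min -4
(-4, 0, 11) → min -4
(0, 11, 8) → min 0
(11, 8, -3) → min -3
(8, -3, 8) → min -3
(-3, 8, 5) → min -3
(8, 5, 3) → min 3
(5, 3, -7) → min -7
(3, -7, 4) → min -7
(-7, 4, 8) → min -7
(4, 8, 10) → min 4
(8, 10, 6) → min 6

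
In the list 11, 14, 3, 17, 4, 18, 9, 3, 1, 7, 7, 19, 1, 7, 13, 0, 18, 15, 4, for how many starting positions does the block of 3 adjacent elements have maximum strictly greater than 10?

14

[11, 14, 3] → max 14  > 10 ✓
[14, 3, 17] → max 17  > 10 ✓
[3, 17, 4] → max 17  > 10 ✓
[17, 4, 18] → max 18  > 10 ✓
[4, 18, 9] → max 18  > 10 ✓
[18, 9, 3] → max 18  > 10 ✓
[9, 3, 1] → max 9
[3, 1, 7] → max 7
[1, 7, 7] → max 7
[7, 7, 19] → max 19  > 10 ✓
[7, 19, 1] → max 19  > 10 ✓
[19, 1, 7] → max 19  > 10 ✓
[1, 7, 13] → max 13  > 10 ✓
[7, 13, 0] → max 13  > 10 ✓
[13, 0, 18] → max 18  > 10 ✓
[0, 18, 15] → max 18  > 10 ✓
[18, 15, 4] → max 18  > 10 ✓
14 windows satisfy the condition.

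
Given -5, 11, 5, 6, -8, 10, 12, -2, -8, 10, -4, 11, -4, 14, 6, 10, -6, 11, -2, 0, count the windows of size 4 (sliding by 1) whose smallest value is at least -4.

[-5, 11, 5, 6] → min -5
[11, 5, 6, -8] → min -8
[5, 6, -8, 10] → min -8
[6, -8, 10, 12] → min -8
[-8, 10, 12, -2] → min -8
[10, 12, -2, -8] → min -8
[12, -2, -8, 10] → min -8
[-2, -8, 10, -4] → min -8
[-8, 10, -4, 11] → min -8
[10, -4, 11, -4] → min -4  ≥ -4 ✓
[-4, 11, -4, 14] → min -4  ≥ -4 ✓
[11, -4, 14, 6] → min -4  ≥ -4 ✓
[-4, 14, 6, 10] → min -4  ≥ -4 ✓
[14, 6, 10, -6] → min -6
[6, 10, -6, 11] → min -6
[10, -6, 11, -2] → min -6
[-6, 11, -2, 0] → min -6
4 windows satisfy the condition.

4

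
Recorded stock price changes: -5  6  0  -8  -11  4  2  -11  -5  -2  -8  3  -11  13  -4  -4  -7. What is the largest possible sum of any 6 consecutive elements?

-7

-5 6 0 -8 -11 4 → sum -14
6 0 -8 -11 4 2 → sum -7
0 -8 -11 4 2 -11 → sum -24
-8 -11 4 2 -11 -5 → sum -29
-11 4 2 -11 -5 -2 → sum -23
4 2 -11 -5 -2 -8 → sum -20
2 -11 -5 -2 -8 3 → sum -21
-11 -5 -2 -8 3 -11 → sum -34
-5 -2 -8 3 -11 13 → sum -10
-2 -8 3 -11 13 -4 → sum -9
-8 3 -11 13 -4 -4 → sum -11
3 -11 13 -4 -4 -7 → sum -10
Largest of these is -7.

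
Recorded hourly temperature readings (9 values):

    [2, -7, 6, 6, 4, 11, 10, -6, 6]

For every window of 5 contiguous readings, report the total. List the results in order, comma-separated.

11, 20, 37, 25, 25

[2, -7, 6, 6, 4] → sum 11
[-7, 6, 6, 4, 11] → sum 20
[6, 6, 4, 11, 10] → sum 37
[6, 4, 11, 10, -6] → sum 25
[4, 11, 10, -6, 6] → sum 25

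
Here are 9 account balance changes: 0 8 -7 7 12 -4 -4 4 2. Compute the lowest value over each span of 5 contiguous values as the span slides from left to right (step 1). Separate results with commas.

-7, -7, -7, -4, -4

(0, 8, -7, 7, 12) → min -7
(8, -7, 7, 12, -4) → min -7
(-7, 7, 12, -4, -4) → min -7
(7, 12, -4, -4, 4) → min -4
(12, -4, -4, 4, 2) → min -4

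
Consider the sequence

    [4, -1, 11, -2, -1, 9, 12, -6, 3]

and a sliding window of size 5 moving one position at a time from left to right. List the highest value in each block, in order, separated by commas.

4 -1 11 -2 -1 → max 11
-1 11 -2 -1 9 → max 11
11 -2 -1 9 12 → max 12
-2 -1 9 12 -6 → max 12
-1 9 12 -6 3 → max 12

11, 11, 12, 12, 12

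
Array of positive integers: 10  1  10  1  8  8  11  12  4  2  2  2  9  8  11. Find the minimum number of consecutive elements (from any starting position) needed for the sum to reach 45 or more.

Extend right; whenever the sum reaches 45, record the length and shrink from the left:
add 10: running sum 10 < 45
add 1: running sum 11 < 45
add 10: running sum 21 < 45
add 1: running sum 22 < 45
add 8: running sum 30 < 45
add 8: running sum 38 < 45
add 11: shortest ending here [10, 1, 10, 1, 8, 8, 11] sum 49, len 7
add 12: shortest ending here [10, 1, 8, 8, 11, 12] sum 50, len 6
add 4: shortest ending here [10, 1, 8, 8, 11, 12, 4] sum 54, len 7
add 2: shortest ending here [8, 8, 11, 12, 4, 2] sum 45, len 6
add 2: shortest ending here [8, 8, 11, 12, 4, 2, 2] sum 47, len 7
add 2: shortest ending here [8, 8, 11, 12, 4, 2, 2, 2] sum 49, len 8
add 9: shortest ending here [8, 11, 12, 4, 2, 2, 2, 9] sum 50, len 8
add 8: shortest ending here [11, 12, 4, 2, 2, 2, 9, 8] sum 50, len 8
add 11: shortest ending here [12, 4, 2, 2, 2, 9, 8, 11] sum 50, len 8
Shortest qualifying length: 6.

6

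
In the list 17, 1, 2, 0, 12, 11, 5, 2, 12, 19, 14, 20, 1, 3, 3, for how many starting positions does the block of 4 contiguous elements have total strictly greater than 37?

[17, 1, 2, 0] → sum 20
[1, 2, 0, 12] → sum 15
[2, 0, 12, 11] → sum 25
[0, 12, 11, 5] → sum 28
[12, 11, 5, 2] → sum 30
[11, 5, 2, 12] → sum 30
[5, 2, 12, 19] → sum 38  > 37 ✓
[2, 12, 19, 14] → sum 47  > 37 ✓
[12, 19, 14, 20] → sum 65  > 37 ✓
[19, 14, 20, 1] → sum 54  > 37 ✓
[14, 20, 1, 3] → sum 38  > 37 ✓
[20, 1, 3, 3] → sum 27
5 windows satisfy the condition.

5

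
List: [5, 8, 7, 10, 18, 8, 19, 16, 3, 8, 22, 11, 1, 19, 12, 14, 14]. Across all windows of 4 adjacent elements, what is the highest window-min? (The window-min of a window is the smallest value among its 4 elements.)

Window mins for each of the 14 positions:
(5, 8, 7, 10) → min 5
(8, 7, 10, 18) → min 7
(7, 10, 18, 8) → min 7
(10, 18, 8, 19) → min 8
(18, 8, 19, 16) → min 8
(8, 19, 16, 3) → min 3
(19, 16, 3, 8) → min 3
(16, 3, 8, 22) → min 3
(3, 8, 22, 11) → min 3
(8, 22, 11, 1) → min 1
(22, 11, 1, 19) → min 1
(11, 1, 19, 12) → min 1
(1, 19, 12, 14) → min 1
(19, 12, 14, 14) → min 12
Highest of these is 12.

12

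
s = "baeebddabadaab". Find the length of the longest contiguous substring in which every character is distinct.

add b: [b] len 1
add a: [b, a] len 2
add e: [b, a, e] len 3
add e (repeat e, move left end past it): [e] len 1
add b: [e, b] len 2
add d: [e, b, d] len 3
add d (repeat d, move left end past it): [d] len 1
add a: [d, a] len 2
add b: [d, a, b] len 3
add a (repeat a, move left end past it): [b, a] len 2
add d: [b, a, d] len 3
add a (repeat a, move left end past it): [d, a] len 2
add a (repeat a, move left end past it): [a] len 1
add b: [a, b] len 2
Longest all-distinct length: 3.

3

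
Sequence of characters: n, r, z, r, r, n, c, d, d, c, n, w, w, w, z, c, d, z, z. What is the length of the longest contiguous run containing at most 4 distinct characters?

9

add n: window [n] (1 distinct), len 1
add r: window [n, r] (2 distinct), len 2
add z: window [n, r, z] (3 distinct), len 3
add r: window [n, r, z, r] (3 distinct), len 4
add r: window [n, r, z, r, r] (3 distinct), len 5
add n: window [n, r, z, r, r, n] (3 distinct), len 6
add c: window [n, r, z, r, r, n, c] (4 distinct), len 7
add d: window [r, r, n, c, d] (4 distinct), len 5
add d: window [r, r, n, c, d, d] (4 distinct), len 6
add c: window [r, r, n, c, d, d, c] (4 distinct), len 7
add n: window [r, r, n, c, d, d, c, n] (4 distinct), len 8
add w: window [n, c, d, d, c, n, w] (4 distinct), len 7
add w: window [n, c, d, d, c, n, w, w] (4 distinct), len 8
add w: window [n, c, d, d, c, n, w, w, w] (4 distinct), len 9
add z: window [c, n, w, w, w, z] (4 distinct), len 6
add c: window [c, n, w, w, w, z, c] (4 distinct), len 7
add d: window [w, w, w, z, c, d] (4 distinct), len 6
add z: window [w, w, w, z, c, d, z] (4 distinct), len 7
add z: window [w, w, w, z, c, d, z, z] (4 distinct), len 8
Longest length with ≤4 distinct: 9.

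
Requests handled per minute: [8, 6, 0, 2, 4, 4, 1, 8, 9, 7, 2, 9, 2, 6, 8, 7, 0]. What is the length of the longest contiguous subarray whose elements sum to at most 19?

→ 8: sum 8, len 1
→ 6: sum 14, len 2
→ 0: sum 14, len 3
→ 2: sum 16, len 4
→ 4 (dropped 8): sum 12, len 4
→ 4: sum 16, len 5
→ 1: sum 17, len 6
→ 8 (dropped 6): sum 19, len 6
→ 9 (dropped 0, 2, 4, 4): sum 18, len 3
→ 7 (dropped 1, 8): sum 16, len 2
→ 2: sum 18, len 3
→ 9 (dropped 9): sum 18, len 3
→ 2 (dropped 7): sum 13, len 3
→ 6: sum 19, len 4
→ 8 (dropped 2, 9): sum 16, len 3
→ 7 (dropped 2, 6): sum 15, len 2
→ 0: sum 15, len 3
Longest length seen: 6.

6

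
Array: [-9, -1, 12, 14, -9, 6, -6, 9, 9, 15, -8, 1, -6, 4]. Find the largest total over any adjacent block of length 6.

26

Each size-6 window and its sum:
-9 -1 12 14 -9 6 → sum 13
-1 12 14 -9 6 -6 → sum 16
12 14 -9 6 -6 9 → sum 26
14 -9 6 -6 9 9 → sum 23
-9 6 -6 9 9 15 → sum 24
6 -6 9 9 15 -8 → sum 25
-6 9 9 15 -8 1 → sum 20
9 9 15 -8 1 -6 → sum 20
9 15 -8 1 -6 4 → sum 15
Largest of these is 26.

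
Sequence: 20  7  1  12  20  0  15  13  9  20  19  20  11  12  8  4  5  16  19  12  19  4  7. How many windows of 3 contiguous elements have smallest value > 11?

3

20 7 1 → min 1
7 1 12 → min 1
1 12 20 → min 1
12 20 0 → min 0
20 0 15 → min 0
0 15 13 → min 0
15 13 9 → min 9
13 9 20 → min 9
9 20 19 → min 9
20 19 20 → min 19  > 11 ✓
19 20 11 → min 11
20 11 12 → min 11
11 12 8 → min 8
12 8 4 → min 4
8 4 5 → min 4
4 5 16 → min 4
5 16 19 → min 5
16 19 12 → min 12  > 11 ✓
19 12 19 → min 12  > 11 ✓
12 19 4 → min 4
19 4 7 → min 4
3 windows satisfy the condition.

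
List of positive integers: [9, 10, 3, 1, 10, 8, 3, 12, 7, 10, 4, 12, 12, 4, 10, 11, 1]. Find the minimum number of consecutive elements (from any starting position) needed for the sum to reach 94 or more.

add 9: running sum 9 < 94
add 10: running sum 19 < 94
add 3: running sum 22 < 94
add 1: running sum 23 < 94
add 10: running sum 33 < 94
add 8: running sum 41 < 94
add 3: running sum 44 < 94
add 12: running sum 56 < 94
add 7: running sum 63 < 94
add 10: running sum 73 < 94
add 4: running sum 77 < 94
add 12: running sum 89 < 94
add 12: shortest ending here [9, 10, 3, 1, 10, 8, 3, 12, 7, 10, 4, 12, 12] sum 101, len 13
add 4: shortest ending here [10, 3, 1, 10, 8, 3, 12, 7, 10, 4, 12, 12, 4] sum 96, len 13
add 10: shortest ending here [3, 1, 10, 8, 3, 12, 7, 10, 4, 12, 12, 4, 10] sum 96, len 13
add 11: shortest ending here [10, 8, 3, 12, 7, 10, 4, 12, 12, 4, 10, 11] sum 103, len 12
add 1: shortest ending here [8, 3, 12, 7, 10, 4, 12, 12, 4, 10, 11, 1] sum 94, len 12
Shortest qualifying length: 12.

12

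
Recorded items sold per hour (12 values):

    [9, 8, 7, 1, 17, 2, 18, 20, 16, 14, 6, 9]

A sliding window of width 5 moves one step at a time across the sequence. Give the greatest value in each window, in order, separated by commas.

(9, 8, 7, 1, 17) → max 17
(8, 7, 1, 17, 2) → max 17
(7, 1, 17, 2, 18) → max 18
(1, 17, 2, 18, 20) → max 20
(17, 2, 18, 20, 16) → max 20
(2, 18, 20, 16, 14) → max 20
(18, 20, 16, 14, 6) → max 20
(20, 16, 14, 6, 9) → max 20

17, 17, 18, 20, 20, 20, 20, 20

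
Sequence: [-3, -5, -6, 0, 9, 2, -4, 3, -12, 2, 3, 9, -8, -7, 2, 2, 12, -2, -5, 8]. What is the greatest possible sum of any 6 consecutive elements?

(-3, -5, -6, 0, 9, 2) → sum -3
(-5, -6, 0, 9, 2, -4) → sum -4
(-6, 0, 9, 2, -4, 3) → sum 4
(0, 9, 2, -4, 3, -12) → sum -2
(9, 2, -4, 3, -12, 2) → sum 0
(2, -4, 3, -12, 2, 3) → sum -6
(-4, 3, -12, 2, 3, 9) → sum 1
(3, -12, 2, 3, 9, -8) → sum -3
(-12, 2, 3, 9, -8, -7) → sum -13
(2, 3, 9, -8, -7, 2) → sum 1
(3, 9, -8, -7, 2, 2) → sum 1
(9, -8, -7, 2, 2, 12) → sum 10
(-8, -7, 2, 2, 12, -2) → sum -1
(-7, 2, 2, 12, -2, -5) → sum 2
(2, 2, 12, -2, -5, 8) → sum 17
Greatest of these is 17.

17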